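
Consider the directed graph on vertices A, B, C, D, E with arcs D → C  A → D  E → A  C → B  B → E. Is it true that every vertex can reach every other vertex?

Yes

From B we can reach every vertex (A, B, C, D, E), and every vertex can reach B (A, B, C, D, E). So the whole graph is one strongly connected component.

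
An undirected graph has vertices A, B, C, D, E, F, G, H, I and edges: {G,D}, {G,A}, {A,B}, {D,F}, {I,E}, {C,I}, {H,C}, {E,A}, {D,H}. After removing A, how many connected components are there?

2

With A gone, the remaining components are: {B}; {C, D, E, F, G, H, I}.
That is 2 components.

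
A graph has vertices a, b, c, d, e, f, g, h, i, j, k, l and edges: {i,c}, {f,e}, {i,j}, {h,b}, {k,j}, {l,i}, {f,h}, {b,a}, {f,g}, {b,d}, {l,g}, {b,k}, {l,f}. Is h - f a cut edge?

No

After removing h - f, the path h-b-k-j-i-l-f still connects them, so the edge is not a bridge.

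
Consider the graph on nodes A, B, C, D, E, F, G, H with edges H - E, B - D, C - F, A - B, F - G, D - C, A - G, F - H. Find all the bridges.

The edges on the cycle A-B-D-C-F-G-A are not bridges since each lies on that cycle.
But removing H - E disconnects H from E; removing F - H disconnects F from H — these are bridges.

E-H, F-H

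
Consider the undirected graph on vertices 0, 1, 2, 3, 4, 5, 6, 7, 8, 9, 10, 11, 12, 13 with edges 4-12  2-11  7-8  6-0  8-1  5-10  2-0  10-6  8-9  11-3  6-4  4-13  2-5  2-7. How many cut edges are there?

9

The edges on the cycle 2-5-10-6-0-2 are not bridges since each lies on that cycle.
But removing 2-7 disconnects 2 from 7; removing 6-4 disconnects 6 from 4; removing 8-7 disconnects 8 from 7; removing 12-4 disconnects 12 from 4 — these are bridges.
In total 9 edges are bridges.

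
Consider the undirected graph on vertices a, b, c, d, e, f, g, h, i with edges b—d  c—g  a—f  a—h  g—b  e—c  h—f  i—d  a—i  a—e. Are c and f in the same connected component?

Yes

From c we can reach a, b, c, d, e, f, g, h, i, which includes f.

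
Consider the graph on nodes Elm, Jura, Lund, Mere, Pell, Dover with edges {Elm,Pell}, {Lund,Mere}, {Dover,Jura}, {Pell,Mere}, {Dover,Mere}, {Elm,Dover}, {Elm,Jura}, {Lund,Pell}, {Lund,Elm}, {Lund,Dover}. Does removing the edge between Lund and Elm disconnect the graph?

After removing Lund-Elm, the path Lund-Dover-Elm still connects them, so the edge is not a bridge.

No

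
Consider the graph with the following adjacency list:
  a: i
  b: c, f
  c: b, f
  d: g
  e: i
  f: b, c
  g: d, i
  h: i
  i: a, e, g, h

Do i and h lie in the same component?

Yes

From i we can reach a, d, e, g, h, i, which includes h.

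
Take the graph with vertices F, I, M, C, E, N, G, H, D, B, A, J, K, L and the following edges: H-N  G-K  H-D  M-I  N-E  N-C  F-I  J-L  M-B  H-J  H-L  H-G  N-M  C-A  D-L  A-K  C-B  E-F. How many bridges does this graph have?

The edges on the cycle H-J-L-H are not bridges since each lies on that cycle.
Every edge lies on some cycle, so there are no bridges.

0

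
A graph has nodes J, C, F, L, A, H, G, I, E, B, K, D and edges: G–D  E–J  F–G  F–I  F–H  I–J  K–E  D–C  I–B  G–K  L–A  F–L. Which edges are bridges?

A-L, B-I, C-D, D-G, F-H, F-L

The edges on the cycle F-G-K-E-J-I-F are not bridges since each lies on that cycle.
But removing D–G disconnects D from G; removing L–F disconnects L from F; removing D–C disconnects D from C; removing I–B disconnects I from B — these are bridges.
In total 6 edges are bridges.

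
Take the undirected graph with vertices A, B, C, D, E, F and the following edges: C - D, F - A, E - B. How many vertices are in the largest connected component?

2

Starting from B we can reach B, E. That is one component of size 2.
Starting from C we can reach C, D. That is one component of size 2.
Starting from A we can reach A, F. That is one component of size 2.
The largest has 2 vertices.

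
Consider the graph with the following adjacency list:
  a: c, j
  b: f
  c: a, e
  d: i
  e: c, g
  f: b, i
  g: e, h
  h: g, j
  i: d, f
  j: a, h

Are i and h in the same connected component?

The component containing i is {b, d, f, i}, and h is not in it.

No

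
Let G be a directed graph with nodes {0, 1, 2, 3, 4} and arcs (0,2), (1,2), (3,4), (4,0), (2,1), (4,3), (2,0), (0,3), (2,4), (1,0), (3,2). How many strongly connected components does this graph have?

1

{0, 1, 2, 3, 4} are all mutually reachable — one SCC of size 5.
That gives 1 strongly connected component.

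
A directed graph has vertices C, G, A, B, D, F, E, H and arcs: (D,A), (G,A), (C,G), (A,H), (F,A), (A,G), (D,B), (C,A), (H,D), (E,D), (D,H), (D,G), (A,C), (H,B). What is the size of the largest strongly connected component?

{A, C, D, G, H} are all mutually reachable — one SCC of size 5.
{B} is an SCC by itself.
{F} is an SCC by itself.
{E} is an SCC by itself.
The largest has 5 vertices.

5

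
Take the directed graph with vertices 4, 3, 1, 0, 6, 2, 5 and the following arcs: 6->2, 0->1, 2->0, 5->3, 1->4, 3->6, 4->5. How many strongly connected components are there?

{0, 1, 2, 3, 4, 5, 6} are all mutually reachable — one SCC of size 7.
That gives 1 strongly connected component.

1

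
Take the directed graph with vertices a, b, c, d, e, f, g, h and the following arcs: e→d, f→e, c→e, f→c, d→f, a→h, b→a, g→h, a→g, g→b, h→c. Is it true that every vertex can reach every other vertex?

There is no directed path from f to g, so the graph is not strongly connected.

No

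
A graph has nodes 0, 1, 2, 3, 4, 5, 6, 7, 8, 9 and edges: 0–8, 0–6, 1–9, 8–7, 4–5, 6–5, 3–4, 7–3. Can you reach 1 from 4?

No

The component containing 4 is {0, 3, 4, 5, 6, 7, 8}, and 1 is not in it.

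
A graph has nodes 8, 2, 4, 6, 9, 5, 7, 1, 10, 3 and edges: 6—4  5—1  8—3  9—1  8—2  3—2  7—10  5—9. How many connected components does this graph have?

Starting from 7 we can reach 7, 10. That is one component of size 2.
Starting from 4 we can reach 4, 6. That is one component of size 2.
Starting from 1 we can reach 1, 5, 9. That is one component of size 3.
Starting from 2 we can reach 2, 3, 8. That is one component of size 3.
Total: 4 components.

4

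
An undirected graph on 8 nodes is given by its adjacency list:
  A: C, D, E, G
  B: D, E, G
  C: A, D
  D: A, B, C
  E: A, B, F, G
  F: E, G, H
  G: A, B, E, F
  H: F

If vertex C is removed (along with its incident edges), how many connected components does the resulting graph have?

With C gone, the remaining components are: {A, B, D, E, F, G, H}.
That is 1 component.

1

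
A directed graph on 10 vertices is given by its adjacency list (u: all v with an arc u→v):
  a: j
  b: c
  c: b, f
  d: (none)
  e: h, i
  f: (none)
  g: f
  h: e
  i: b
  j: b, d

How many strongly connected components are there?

8

{b, c} are all mutually reachable — one SCC of size 2.
{e, h} are all mutually reachable — one SCC of size 2.
{f} is an SCC by itself.
{i} is an SCC by itself.
{j} is an SCC by itself.
(and 3 more singleton SCCs)
That gives 8 strongly connected components.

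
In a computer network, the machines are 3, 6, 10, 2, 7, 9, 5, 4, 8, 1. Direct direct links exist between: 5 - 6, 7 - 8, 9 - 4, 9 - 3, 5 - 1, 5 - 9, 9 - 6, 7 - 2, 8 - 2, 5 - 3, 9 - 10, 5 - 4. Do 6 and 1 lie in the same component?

Yes

From 6 we can reach 1, 3, 4, 5, 6, 9, 10, which includes 1.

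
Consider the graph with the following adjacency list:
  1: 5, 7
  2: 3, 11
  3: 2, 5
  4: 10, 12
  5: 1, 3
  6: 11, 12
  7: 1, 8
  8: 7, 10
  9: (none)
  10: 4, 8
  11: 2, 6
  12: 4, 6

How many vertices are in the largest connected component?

9 is isolated — a component by itself.
Starting from 1 we can reach 1, 2, 3, 4, 5, 6, 7, 8, 10, 11, 12. That is one component of size 11.
The largest has 11 vertices.

11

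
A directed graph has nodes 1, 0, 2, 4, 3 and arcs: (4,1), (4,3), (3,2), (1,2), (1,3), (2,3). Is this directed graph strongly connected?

There is no directed path from 2 to 4, so the graph is not strongly connected.

No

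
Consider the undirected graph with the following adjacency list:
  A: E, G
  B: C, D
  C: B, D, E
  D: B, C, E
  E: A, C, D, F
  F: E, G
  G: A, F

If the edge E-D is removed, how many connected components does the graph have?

E and D are still connected via E-C-D, so the component count stays at 1.

1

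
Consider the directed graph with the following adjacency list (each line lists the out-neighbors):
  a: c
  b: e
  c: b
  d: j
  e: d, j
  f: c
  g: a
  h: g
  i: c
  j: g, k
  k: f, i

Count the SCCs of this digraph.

2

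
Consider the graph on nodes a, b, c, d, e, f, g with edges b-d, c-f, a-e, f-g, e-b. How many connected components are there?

2

Starting from c we can reach c, f, g. That is one component of size 3.
Starting from a we can reach a, b, d, e. That is one component of size 4.
Total: 2 components.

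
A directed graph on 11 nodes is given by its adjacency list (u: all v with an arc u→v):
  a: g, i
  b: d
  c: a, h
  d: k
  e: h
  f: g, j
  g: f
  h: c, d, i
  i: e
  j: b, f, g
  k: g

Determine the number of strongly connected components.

{b, d, f, g, j, k} are all mutually reachable — one SCC of size 6.
{a, c, e, h, i} are all mutually reachable — one SCC of size 5.
That gives 2 strongly connected components.

2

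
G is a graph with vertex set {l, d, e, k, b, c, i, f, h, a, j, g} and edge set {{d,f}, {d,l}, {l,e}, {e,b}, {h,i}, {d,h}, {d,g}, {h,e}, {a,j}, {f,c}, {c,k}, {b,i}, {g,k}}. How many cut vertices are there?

1

Removing d increases the component count from 2 to 3, so d is a cut vertex.
By contrast removing i leaves 2 components; it is not a cut vertex. No other vertex is a cut vertex either.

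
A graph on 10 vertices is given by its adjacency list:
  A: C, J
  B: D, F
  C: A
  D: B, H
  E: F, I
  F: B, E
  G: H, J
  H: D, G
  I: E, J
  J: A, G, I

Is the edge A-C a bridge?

Removing A-C leaves no path between A and C: the component count goes from 1 to 2. So it is a bridge.

Yes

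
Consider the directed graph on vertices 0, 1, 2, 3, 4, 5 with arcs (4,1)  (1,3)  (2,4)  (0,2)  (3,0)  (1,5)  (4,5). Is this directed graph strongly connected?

No

There is no directed path from 5 to 4, so the graph is not strongly connected.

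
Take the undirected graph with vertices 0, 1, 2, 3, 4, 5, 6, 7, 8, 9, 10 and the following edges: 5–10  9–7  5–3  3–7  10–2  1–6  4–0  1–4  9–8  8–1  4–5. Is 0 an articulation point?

Deleting 0 leaves 1 component (was 1), so 0 is not a cut vertex.

No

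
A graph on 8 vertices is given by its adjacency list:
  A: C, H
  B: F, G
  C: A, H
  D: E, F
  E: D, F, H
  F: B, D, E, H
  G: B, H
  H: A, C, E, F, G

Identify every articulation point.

Removing H increases the component count from 1 to 2, so H is a cut vertex.
By contrast removing D leaves 1 component; it is not a cut vertex. No other vertex is a cut vertex either.

H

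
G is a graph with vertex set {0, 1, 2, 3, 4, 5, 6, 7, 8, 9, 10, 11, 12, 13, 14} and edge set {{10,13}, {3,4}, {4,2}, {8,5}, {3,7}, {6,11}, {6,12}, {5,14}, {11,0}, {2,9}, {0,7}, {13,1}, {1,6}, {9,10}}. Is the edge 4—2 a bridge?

After removing 4—2, the path 4-3-7-0-11-6-1-13-10-9-2 still connects them, so the edge is not a bridge.

No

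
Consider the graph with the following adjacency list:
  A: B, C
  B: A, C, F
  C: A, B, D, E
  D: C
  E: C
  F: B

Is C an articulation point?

Deleting C raises the number of components from 1 to 3, so C is a cut vertex.

Yes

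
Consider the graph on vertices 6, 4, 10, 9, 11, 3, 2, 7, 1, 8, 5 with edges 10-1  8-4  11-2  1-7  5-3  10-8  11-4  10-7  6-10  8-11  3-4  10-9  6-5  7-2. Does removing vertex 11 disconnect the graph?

No

Deleting 11 leaves 1 component (was 1) (its neighbors 2, 4, 8 remain connected to each other), so 11 is not a cut vertex.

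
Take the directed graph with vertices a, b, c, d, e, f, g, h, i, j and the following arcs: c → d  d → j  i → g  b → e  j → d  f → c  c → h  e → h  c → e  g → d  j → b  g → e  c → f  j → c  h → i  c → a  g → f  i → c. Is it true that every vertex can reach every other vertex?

There is no directed path from a to c, so the graph is not strongly connected.

No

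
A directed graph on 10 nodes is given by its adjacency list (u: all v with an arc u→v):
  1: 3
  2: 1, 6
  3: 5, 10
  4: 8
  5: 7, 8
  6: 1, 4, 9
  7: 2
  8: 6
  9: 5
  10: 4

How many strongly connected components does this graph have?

{1, 2, 3, 4, 5, 6, 7, 8, 9, 10} are all mutually reachable — one SCC of size 10.
That gives 1 strongly connected component.

1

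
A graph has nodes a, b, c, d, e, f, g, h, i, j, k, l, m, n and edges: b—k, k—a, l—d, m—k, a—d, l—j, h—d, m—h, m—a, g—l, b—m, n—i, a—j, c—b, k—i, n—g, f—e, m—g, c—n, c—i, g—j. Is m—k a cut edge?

After removing m—k, the path m-b-k still connects them, so the edge is not a bridge.

No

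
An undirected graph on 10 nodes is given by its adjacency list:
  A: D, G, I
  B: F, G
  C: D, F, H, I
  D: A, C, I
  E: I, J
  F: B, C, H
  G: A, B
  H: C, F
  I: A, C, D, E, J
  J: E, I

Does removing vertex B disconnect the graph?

No

Deleting B leaves 1 component (was 1) (its neighbors F, G remain connected to each other), so B is not a cut vertex.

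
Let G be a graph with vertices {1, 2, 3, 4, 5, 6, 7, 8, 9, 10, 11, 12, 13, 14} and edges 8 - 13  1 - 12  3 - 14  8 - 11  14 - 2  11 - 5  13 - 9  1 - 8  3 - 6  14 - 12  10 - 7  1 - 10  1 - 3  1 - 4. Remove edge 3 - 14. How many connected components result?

1

3 and 14 are still connected via 3-1-12-14, so the component count stays at 1.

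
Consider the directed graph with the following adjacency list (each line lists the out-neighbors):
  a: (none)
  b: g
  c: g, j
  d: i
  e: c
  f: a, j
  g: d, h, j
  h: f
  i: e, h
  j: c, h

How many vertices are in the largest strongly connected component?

{c, d, e, f, g, h, i, j} are all mutually reachable — one SCC of size 8.
{b} is an SCC by itself.
{a} is an SCC by itself.
The largest has 8 vertices.

8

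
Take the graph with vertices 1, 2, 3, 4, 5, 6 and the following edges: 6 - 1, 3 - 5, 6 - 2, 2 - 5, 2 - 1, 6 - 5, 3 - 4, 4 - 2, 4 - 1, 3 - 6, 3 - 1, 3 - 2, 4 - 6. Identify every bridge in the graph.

The edges on the cycle 3-4-2-6-3 are not bridges since each lies on that cycle.
Every edge lies on some cycle, so there are no bridges.

none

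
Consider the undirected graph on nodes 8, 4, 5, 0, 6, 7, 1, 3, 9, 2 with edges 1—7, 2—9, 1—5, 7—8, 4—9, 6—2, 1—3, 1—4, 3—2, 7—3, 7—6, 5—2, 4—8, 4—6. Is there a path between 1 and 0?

No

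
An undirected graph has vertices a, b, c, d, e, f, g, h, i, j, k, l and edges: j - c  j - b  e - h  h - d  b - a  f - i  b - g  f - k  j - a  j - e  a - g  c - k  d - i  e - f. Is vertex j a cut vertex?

Yes

Deleting j raises the number of components from 2 to 3, so j is a cut vertex.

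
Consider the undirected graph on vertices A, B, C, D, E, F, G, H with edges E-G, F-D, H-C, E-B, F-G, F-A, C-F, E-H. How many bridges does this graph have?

3

The edges on the cycle E-H-C-F-G-E are not bridges since each lies on that cycle.
But removing E-B disconnects E from B; removing F-A disconnects F from A; removing F-D disconnects F from D — these are bridges.
That makes 3 bridges.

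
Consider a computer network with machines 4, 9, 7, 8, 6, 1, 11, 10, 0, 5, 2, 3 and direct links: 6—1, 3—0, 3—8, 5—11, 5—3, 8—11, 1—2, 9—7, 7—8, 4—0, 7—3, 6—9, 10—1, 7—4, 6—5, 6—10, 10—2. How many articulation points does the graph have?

1

Removing 6 increases the component count from 1 to 2, so 6 is a cut vertex.
By contrast removing 5 leaves 1 component; it is not a cut vertex. No other vertex is a cut vertex either.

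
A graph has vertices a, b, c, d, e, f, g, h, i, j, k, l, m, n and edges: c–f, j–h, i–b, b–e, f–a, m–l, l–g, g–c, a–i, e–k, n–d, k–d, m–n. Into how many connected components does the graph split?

2

Starting from h we can reach h, j. That is one component of size 2.
Starting from a we can reach a, b, c, d, e, f, g, i, k, l, m, n. That is one component of size 12.
Total: 2 components.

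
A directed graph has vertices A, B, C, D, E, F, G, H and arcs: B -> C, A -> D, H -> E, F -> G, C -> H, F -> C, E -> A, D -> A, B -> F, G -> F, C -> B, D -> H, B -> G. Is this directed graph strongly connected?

There is no directed path from H to F, so the graph is not strongly connected.

No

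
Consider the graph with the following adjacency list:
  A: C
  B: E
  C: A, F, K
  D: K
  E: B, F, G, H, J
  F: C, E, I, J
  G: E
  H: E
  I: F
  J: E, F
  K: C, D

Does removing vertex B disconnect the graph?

No

Deleting B leaves 1 component (was 1), so B is not a cut vertex.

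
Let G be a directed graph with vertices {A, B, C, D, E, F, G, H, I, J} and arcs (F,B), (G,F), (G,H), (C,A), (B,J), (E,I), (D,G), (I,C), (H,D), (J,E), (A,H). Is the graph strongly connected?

From H we can reach every vertex (A, B, C, D, E, F, G, H, I, J), and every vertex can reach H (A, B, C, D, E, F, G, H, I, J). So the whole graph is one strongly connected component.

Yes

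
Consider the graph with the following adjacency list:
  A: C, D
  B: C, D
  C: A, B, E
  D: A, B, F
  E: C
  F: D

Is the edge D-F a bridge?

Removing D-F leaves no path between D and F: the component count goes from 1 to 2. So it is a bridge.

Yes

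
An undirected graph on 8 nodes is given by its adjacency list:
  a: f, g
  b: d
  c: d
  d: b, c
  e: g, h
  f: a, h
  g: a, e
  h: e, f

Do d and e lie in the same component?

No

The component containing d is {b, c, d}, and e is not in it.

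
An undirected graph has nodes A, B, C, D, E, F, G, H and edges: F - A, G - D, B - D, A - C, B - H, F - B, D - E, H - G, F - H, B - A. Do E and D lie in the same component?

Yes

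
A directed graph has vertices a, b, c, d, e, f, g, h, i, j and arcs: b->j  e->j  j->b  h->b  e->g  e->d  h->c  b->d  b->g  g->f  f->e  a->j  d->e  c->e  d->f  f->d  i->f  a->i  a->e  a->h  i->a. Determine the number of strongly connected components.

{b, d, e, f, g, j} are all mutually reachable — one SCC of size 6.
{a, i} are all mutually reachable — one SCC of size 2.
{h} is an SCC by itself.
{c} is an SCC by itself.
That gives 4 strongly connected components.

4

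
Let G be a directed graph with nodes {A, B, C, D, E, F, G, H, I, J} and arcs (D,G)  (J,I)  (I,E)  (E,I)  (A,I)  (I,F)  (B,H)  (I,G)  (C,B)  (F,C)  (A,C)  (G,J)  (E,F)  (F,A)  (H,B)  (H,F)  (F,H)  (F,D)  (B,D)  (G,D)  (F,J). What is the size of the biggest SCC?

10

{A, B, C, D, E, F, G, H, I, J} are all mutually reachable — one SCC of size 10.
The largest has 10 vertices.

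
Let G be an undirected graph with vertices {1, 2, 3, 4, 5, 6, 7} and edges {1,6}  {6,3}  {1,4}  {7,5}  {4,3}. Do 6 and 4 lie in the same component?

Yes

From 6 we can reach 1, 3, 4, 6, which includes 4.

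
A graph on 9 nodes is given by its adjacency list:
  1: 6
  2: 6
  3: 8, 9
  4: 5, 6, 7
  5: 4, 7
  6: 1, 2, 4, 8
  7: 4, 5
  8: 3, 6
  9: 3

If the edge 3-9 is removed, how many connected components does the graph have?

2

Before removal there is 1 component.
3-9 is a bridge — removing it separates 3's side from 9's side.
After removal: 2 components.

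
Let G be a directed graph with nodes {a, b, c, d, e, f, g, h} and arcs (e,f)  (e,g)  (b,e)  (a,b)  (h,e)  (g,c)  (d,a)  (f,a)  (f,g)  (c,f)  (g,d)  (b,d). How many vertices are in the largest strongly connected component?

7

{a, b, c, d, e, f, g} are all mutually reachable — one SCC of size 7.
{h} is an SCC by itself.
The largest has 7 vertices.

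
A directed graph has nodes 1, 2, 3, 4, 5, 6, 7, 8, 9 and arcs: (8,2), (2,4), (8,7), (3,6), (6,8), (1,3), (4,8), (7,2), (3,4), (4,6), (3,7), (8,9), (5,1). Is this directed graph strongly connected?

There is no directed path from 8 to 5, so the graph is not strongly connected.

No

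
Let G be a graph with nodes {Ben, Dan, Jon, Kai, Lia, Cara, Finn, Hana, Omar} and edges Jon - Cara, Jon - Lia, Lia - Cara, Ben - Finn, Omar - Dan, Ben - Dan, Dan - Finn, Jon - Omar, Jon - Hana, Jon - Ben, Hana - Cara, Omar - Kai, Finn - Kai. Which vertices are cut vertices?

Removing Jon increases the component count from 1 to 2, so Jon is a cut vertex.
By contrast removing Ben leaves 1 component; it is not a cut vertex. No other vertex is a cut vertex either.

Jon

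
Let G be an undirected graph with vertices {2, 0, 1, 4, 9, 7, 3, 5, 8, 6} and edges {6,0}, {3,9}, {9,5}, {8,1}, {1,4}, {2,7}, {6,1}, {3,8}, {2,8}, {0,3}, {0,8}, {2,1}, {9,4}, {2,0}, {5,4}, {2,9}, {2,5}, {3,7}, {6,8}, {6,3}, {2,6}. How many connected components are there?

1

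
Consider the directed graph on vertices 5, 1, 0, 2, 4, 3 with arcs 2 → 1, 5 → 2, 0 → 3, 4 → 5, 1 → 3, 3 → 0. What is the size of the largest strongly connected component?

2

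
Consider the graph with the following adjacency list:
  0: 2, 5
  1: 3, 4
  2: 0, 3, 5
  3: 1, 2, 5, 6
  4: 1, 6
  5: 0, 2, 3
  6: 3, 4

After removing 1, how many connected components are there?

1

With 1 gone, the remaining components are: {0, 2, 3, 4, 5, 6}.
That is 1 component.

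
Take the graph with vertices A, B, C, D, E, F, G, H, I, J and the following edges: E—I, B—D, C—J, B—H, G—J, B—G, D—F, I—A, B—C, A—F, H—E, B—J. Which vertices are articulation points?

Removing B increases the component count from 1 to 2, so B is a cut vertex.
By contrast removing H leaves 1 component; it is not a cut vertex. No other vertex is a cut vertex either.

B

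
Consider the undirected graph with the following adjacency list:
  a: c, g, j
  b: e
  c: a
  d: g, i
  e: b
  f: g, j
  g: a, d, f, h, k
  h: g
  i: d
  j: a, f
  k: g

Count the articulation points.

Removing a increases the component count from 2 to 3, so a is a cut vertex.
Removing d increases the component count from 2 to 3, so d is a cut vertex.
Removing g increases the component count from 2 to 5, so g is a cut vertex.
By contrast removing c leaves 2 components; it is not a cut vertex. No other vertex is a cut vertex either.

3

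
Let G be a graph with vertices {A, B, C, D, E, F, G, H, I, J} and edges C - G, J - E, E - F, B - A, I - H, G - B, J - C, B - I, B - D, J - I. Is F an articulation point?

Deleting F leaves 1 component (was 1), so F is not a cut vertex.

No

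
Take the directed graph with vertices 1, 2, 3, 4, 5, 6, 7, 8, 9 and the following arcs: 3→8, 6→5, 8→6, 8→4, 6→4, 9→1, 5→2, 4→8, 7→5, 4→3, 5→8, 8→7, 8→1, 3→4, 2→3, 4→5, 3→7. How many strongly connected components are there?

3

{2, 3, 4, 5, 6, 7, 8} are all mutually reachable — one SCC of size 7.
{9} is an SCC by itself.
{1} is an SCC by itself.
That gives 3 strongly connected components.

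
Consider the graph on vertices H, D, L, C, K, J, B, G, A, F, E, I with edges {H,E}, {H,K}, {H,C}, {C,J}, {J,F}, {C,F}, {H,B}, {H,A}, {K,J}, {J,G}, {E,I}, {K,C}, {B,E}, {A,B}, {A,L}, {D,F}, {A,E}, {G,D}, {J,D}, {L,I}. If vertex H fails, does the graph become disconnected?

Yes

Deleting H raises the number of components from 1 to 2, so H is a cut vertex.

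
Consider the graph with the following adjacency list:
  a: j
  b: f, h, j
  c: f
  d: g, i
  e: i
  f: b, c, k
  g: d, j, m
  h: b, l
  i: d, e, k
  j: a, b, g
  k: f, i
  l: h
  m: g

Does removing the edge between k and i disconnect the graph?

No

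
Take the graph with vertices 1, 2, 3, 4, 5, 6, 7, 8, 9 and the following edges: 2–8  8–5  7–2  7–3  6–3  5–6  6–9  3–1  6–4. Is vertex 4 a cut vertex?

No

Deleting 4 leaves 1 component (was 1), so 4 is not a cut vertex.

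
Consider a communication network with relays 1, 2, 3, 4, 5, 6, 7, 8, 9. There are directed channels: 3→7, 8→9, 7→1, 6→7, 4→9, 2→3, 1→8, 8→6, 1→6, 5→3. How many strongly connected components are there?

{1, 6, 7, 8} are all mutually reachable — one SCC of size 4.
{2} is an SCC by itself.
{4} is an SCC by itself.
{3} is an SCC by itself.
{9} is an SCC by itself.
(and 1 more singleton SCC)
That gives 6 strongly connected components.

6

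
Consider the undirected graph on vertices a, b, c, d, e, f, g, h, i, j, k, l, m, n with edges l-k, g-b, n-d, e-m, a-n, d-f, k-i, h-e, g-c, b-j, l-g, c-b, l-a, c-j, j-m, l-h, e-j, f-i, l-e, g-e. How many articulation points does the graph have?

1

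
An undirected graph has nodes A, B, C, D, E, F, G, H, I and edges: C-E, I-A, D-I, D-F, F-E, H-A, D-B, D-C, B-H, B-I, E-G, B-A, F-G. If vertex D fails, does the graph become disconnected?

Yes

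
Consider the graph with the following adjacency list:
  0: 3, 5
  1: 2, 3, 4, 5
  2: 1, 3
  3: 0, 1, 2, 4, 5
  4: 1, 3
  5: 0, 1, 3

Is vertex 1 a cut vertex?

Deleting 1 leaves 1 component (was 1) (its neighbors 2, 3, 4, 5 remain connected to each other), so 1 is not a cut vertex.

No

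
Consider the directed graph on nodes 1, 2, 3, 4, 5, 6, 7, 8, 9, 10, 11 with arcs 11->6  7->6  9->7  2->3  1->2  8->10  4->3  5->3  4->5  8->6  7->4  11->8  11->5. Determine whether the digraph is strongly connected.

There is no directed path from 10 to 6, so the graph is not strongly connected.

No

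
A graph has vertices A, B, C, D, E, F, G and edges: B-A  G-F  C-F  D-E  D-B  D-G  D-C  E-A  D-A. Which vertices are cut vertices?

Removing D increases the component count from 1 to 2, so D is a cut vertex.
By contrast removing F leaves 1 component; it is not a cut vertex. No other vertex is a cut vertex either.

D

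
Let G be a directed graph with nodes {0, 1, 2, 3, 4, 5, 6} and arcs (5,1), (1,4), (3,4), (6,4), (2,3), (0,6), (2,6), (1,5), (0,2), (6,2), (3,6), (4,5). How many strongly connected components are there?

{2, 3, 6} are all mutually reachable — one SCC of size 3.
{1, 4, 5} are all mutually reachable — one SCC of size 3.
{0} is an SCC by itself.
That gives 3 strongly connected components.

3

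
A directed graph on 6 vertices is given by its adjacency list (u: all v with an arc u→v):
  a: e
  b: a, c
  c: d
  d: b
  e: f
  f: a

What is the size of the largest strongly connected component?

3

{a, e, f} are all mutually reachable — one SCC of size 3.
{b, c, d} are all mutually reachable — one SCC of size 3.
The largest has 3 vertices.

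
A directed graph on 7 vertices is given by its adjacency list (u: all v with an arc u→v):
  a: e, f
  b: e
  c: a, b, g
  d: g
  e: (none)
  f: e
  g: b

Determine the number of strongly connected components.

{c} is an SCC by itself.
{b} is an SCC by itself.
{e} is an SCC by itself.
{a} is an SCC by itself.
{d} is an SCC by itself.
(and 2 more singleton SCCs)
That gives 7 strongly connected components.

7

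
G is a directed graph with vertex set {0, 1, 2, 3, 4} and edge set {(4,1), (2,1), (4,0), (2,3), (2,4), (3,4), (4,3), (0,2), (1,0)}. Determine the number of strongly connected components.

1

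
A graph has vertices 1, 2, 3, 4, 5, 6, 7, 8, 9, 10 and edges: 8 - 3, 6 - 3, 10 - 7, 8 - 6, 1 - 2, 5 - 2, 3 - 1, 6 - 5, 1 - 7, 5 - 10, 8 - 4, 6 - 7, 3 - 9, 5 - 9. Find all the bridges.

The edges on the cycle 6-3-1-7-6 are not bridges since each lies on that cycle.
But removing 8 - 4 disconnects 8 from 4 — this is a bridge.

4-8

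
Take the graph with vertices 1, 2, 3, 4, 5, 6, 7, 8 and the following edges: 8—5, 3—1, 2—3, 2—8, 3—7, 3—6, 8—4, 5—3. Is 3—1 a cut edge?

Yes

Removing 3—1 leaves no path between 3 and 1: the component count goes from 1 to 2. So it is a bridge.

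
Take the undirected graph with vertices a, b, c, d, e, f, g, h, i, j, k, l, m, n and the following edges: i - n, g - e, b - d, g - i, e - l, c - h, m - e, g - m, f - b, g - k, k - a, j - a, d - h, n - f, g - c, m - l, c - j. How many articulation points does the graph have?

1

Removing g increases the component count from 1 to 2, so g is a cut vertex.
By contrast removing j leaves 1 component; it is not a cut vertex. No other vertex is a cut vertex either.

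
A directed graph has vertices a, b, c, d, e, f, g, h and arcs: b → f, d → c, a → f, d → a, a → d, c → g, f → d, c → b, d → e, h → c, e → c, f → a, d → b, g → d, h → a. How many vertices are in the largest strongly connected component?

{a, b, c, d, e, f, g} are all mutually reachable — one SCC of size 7.
{h} is an SCC by itself.
The largest has 7 vertices.

7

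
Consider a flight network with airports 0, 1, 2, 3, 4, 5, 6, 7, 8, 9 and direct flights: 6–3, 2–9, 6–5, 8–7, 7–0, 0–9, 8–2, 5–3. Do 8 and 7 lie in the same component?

Yes

From 8 we can reach 0, 2, 7, 8, 9, which includes 7.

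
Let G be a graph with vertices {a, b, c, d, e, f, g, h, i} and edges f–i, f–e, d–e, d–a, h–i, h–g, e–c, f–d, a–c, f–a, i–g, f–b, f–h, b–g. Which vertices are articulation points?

Removing f increases the component count from 1 to 2, so f is a cut vertex.
By contrast removing h leaves 1 component; it is not a cut vertex. No other vertex is a cut vertex either.

f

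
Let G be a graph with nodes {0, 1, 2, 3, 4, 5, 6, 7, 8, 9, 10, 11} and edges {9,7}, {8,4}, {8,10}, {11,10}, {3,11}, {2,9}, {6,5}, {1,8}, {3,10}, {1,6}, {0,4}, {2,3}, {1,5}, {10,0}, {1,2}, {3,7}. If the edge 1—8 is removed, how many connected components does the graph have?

1

1 and 8 are still connected via 1-2-3-10-8, so the component count stays at 1.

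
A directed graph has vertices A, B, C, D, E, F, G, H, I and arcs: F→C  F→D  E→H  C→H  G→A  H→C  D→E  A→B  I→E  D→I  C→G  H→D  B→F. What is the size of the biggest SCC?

9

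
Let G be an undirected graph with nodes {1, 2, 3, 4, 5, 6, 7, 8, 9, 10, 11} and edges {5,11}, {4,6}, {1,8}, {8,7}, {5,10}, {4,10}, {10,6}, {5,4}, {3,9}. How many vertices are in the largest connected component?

5

2 is isolated — a component by itself.
Starting from 3 we can reach 3, 9. That is one component of size 2.
Starting from 1 we can reach 1, 7, 8. That is one component of size 3.
Starting from 4 we can reach 4, 5, 6, 10, 11. That is one component of size 5.
The largest has 5 vertices.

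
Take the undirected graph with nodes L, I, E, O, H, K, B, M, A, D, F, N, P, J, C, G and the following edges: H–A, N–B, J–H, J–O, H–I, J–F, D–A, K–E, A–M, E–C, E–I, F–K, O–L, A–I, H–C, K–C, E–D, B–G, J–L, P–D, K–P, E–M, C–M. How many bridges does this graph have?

2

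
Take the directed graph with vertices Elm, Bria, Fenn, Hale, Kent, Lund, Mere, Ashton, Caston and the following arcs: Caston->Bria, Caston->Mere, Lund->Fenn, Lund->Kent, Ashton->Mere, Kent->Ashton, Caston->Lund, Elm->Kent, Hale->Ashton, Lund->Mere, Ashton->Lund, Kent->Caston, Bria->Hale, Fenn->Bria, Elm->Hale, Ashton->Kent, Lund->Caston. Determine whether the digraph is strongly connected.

No

There is no directed path from Caston to Elm, so the graph is not strongly connected.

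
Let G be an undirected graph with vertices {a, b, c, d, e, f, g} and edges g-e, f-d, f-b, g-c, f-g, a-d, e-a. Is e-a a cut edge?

No

After removing e-a, the path e-g-f-d-a still connects them, so the edge is not a bridge.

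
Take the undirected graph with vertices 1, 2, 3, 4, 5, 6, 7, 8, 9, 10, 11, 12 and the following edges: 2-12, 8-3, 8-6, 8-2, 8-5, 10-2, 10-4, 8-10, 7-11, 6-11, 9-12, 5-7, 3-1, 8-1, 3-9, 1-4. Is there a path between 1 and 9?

From 1 we can reach 1, 2, 3, 4, 5, 6, 7, 8, 9, 10, 11, 12, which includes 9.

Yes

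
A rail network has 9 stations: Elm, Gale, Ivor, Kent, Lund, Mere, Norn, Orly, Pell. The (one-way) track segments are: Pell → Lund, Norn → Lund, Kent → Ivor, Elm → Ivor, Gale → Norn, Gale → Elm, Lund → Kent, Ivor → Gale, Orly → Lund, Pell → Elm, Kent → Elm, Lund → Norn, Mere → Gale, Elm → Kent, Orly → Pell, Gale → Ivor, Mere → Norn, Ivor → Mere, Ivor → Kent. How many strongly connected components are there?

3

{Elm, Gale, Ivor, Kent, Lund, Mere, Norn} are all mutually reachable — one SCC of size 7.
{Pell} is an SCC by itself.
{Orly} is an SCC by itself.
That gives 3 strongly connected components.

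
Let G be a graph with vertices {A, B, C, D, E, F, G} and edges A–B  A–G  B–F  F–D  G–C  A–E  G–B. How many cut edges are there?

The edges on the cycle A-G-B-A are not bridges since each lies on that cycle.
But removing G–C disconnects G from C; removing B–F disconnects B from F; removing F–D disconnects F from D; removing A–E disconnects A from E — these are bridges.
That makes 4 bridges.

4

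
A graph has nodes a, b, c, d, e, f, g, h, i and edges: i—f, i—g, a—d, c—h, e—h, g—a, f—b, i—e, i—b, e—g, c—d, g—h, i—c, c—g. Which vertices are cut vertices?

Removing i increases the component count from 1 to 2, so i is a cut vertex.
By contrast removing g leaves 1 component; it is not a cut vertex. No other vertex is a cut vertex either.

i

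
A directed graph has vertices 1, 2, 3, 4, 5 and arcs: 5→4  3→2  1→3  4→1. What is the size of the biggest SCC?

1

{2} is an SCC by itself.
{5} is an SCC by itself.
{1} is an SCC by itself.
{3} is an SCC by itself.
{4} is an SCC by itself.
The largest has 1 vertex.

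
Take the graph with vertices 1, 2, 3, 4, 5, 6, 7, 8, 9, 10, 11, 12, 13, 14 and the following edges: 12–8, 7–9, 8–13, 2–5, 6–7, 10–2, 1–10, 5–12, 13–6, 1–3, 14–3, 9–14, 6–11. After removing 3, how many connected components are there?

2

With 3 gone, the remaining components are: {4}; {1, 2, 5, 6, 7, 8, 9, 10, 11, 12, 13, 14}.
That is 2 components.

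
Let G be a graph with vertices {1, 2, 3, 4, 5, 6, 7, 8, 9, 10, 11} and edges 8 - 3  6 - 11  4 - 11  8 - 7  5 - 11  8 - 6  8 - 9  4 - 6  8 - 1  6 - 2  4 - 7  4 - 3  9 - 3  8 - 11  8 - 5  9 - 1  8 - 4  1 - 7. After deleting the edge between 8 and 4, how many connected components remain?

8 and 4 are still connected via 8-6-4, so the component count stays at 2.

2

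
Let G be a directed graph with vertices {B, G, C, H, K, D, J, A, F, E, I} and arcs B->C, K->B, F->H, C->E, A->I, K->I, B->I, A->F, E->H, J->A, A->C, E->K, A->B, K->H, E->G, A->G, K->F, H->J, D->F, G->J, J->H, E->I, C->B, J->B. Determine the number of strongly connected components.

3

{A, B, C, E, F, G, H, J, K} are all mutually reachable — one SCC of size 9.
{I} is an SCC by itself.
{D} is an SCC by itself.
That gives 3 strongly connected components.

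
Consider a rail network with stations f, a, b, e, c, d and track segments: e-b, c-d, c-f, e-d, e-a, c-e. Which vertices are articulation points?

Removing c increases the component count from 1 to 2, so c is a cut vertex.
Removing e increases the component count from 1 to 3, so e is a cut vertex.
By contrast removing b leaves 1 component; it is not a cut vertex. No other vertex is a cut vertex either.

c, e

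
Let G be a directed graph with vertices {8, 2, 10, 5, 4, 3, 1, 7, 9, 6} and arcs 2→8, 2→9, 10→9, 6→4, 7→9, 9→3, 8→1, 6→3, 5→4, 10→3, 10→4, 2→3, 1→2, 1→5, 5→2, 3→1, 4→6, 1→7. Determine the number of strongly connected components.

2

{1, 2, 3, 4, 5, 6, 7, 8, 9} are all mutually reachable — one SCC of size 9.
{10} is an SCC by itself.
That gives 2 strongly connected components.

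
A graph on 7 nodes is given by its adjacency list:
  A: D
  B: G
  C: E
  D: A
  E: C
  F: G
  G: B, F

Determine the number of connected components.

Starting from C we can reach C, E. That is one component of size 2.
Starting from A we can reach A, D. That is one component of size 2.
Starting from B we can reach B, F, G. That is one component of size 3.
Total: 3 components.

3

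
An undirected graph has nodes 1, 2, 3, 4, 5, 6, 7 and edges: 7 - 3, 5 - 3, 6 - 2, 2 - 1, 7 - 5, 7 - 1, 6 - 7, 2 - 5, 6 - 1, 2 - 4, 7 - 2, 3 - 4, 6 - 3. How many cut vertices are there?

Removing 3, for instance, still leaves 1 component. No single vertex removal increases the component count — the graph has no articulation points.

0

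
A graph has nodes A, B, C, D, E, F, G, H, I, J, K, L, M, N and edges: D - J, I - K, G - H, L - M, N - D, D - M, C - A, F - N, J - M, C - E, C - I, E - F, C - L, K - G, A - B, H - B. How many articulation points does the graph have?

Removing C increases the component count from 1 to 2, so C is a cut vertex.
By contrast removing F leaves 1 component; it is not a cut vertex. No other vertex is a cut vertex either.

1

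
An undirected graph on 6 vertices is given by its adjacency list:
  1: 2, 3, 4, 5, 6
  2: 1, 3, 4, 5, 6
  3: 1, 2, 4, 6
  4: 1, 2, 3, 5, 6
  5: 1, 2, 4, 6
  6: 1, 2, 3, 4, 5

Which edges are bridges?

The edges on the cycle 6-1-3-4-2-6 are not bridges since each lies on that cycle.
Every edge lies on some cycle, so there are no bridges.

none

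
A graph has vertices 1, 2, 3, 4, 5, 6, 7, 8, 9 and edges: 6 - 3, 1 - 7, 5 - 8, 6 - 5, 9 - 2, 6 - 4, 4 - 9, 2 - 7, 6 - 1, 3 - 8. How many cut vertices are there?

1

Removing 6 increases the component count from 1 to 2, so 6 is a cut vertex.
By contrast removing 1 leaves 1 component; it is not a cut vertex. No other vertex is a cut vertex either.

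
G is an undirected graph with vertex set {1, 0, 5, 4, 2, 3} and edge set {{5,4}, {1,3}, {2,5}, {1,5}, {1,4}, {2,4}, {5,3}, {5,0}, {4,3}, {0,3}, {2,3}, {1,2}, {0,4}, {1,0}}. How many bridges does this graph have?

0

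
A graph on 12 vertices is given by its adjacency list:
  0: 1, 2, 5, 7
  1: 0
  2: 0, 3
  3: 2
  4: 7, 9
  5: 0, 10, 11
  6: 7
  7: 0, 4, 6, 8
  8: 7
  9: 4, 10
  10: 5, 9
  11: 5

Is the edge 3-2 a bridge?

Removing 3-2 leaves no path between 3 and 2: the component count goes from 1 to 2. So it is a bridge.

Yes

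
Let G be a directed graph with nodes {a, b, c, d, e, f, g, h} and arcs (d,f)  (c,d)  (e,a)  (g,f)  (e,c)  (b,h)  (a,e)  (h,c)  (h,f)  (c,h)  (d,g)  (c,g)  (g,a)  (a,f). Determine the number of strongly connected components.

3

{a, c, d, e, g, h} are all mutually reachable — one SCC of size 6.
{f} is an SCC by itself.
{b} is an SCC by itself.
That gives 3 strongly connected components.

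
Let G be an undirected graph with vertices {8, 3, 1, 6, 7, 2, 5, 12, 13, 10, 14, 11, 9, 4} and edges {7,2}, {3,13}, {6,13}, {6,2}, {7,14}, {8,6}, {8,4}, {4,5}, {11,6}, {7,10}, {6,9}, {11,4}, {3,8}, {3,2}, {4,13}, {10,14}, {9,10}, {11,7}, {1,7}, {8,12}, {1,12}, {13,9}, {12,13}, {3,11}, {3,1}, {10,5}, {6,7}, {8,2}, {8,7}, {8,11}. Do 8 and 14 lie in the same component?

From 8 we can reach 1, 2, 3, 4, 5, 6, 7, 8, 9, 10, 11, 12, 13, 14, which includes 14.

Yes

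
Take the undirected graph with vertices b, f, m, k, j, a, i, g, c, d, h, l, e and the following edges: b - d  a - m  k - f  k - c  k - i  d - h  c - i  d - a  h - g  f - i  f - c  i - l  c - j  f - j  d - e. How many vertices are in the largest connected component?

7

Starting from c we can reach c, f, i, j, k, l. That is one component of size 6.
Starting from a we can reach a, b, d, e, g, h, m. That is one component of size 7.
The largest has 7 vertices.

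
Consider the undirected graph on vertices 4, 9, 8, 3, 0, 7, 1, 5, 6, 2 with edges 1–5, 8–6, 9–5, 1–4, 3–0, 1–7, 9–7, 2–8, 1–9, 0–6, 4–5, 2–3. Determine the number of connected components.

Starting from 0 we can reach 0, 2, 3, 6, 8. That is one component of size 5.
Starting from 1 we can reach 1, 4, 5, 7, 9. That is one component of size 5.
Total: 2 components.

2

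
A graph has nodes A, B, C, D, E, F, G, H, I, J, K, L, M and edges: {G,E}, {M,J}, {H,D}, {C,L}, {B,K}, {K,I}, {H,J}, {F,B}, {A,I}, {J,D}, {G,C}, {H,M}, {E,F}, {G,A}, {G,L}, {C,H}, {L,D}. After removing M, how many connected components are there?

1

With M gone, the remaining components are: {A, B, C, D, E, F, G, H, I, J, K, L}.
That is 1 component.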